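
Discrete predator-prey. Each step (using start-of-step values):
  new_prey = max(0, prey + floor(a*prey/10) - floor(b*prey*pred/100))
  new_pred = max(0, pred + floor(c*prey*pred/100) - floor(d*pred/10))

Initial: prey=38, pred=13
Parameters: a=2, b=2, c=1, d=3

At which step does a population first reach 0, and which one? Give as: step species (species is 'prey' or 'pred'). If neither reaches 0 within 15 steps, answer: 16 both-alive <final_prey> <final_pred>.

Step 1: prey: 38+7-9=36; pred: 13+4-3=14
Step 2: prey: 36+7-10=33; pred: 14+5-4=15
Step 3: prey: 33+6-9=30; pred: 15+4-4=15
Step 4: prey: 30+6-9=27; pred: 15+4-4=15
Step 5: prey: 27+5-8=24; pred: 15+4-4=15
Step 6: prey: 24+4-7=21; pred: 15+3-4=14
Step 7: prey: 21+4-5=20; pred: 14+2-4=12
Step 8: prey: 20+4-4=20; pred: 12+2-3=11
Step 9: prey: 20+4-4=20; pred: 11+2-3=10
Step 10: prey: 20+4-4=20; pred: 10+2-3=9
Step 11: prey: 20+4-3=21; pred: 9+1-2=8
Step 12: prey: 21+4-3=22; pred: 8+1-2=7
Step 13: prey: 22+4-3=23; pred: 7+1-2=6
Step 14: prey: 23+4-2=25; pred: 6+1-1=6
Step 15: prey: 25+5-3=27; pred: 6+1-1=6
No extinction within 15 steps

Answer: 16 both-alive 27 6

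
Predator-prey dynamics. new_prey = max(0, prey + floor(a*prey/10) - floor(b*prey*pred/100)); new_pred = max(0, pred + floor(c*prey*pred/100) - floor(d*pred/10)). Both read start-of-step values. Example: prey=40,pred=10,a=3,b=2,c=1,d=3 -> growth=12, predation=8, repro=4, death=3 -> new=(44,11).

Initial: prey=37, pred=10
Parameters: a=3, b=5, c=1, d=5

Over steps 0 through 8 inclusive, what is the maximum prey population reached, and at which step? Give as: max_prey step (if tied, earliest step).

Step 1: prey: 37+11-18=30; pred: 10+3-5=8
Step 2: prey: 30+9-12=27; pred: 8+2-4=6
Step 3: prey: 27+8-8=27; pred: 6+1-3=4
Step 4: prey: 27+8-5=30; pred: 4+1-2=3
Step 5: prey: 30+9-4=35; pred: 3+0-1=2
Step 6: prey: 35+10-3=42; pred: 2+0-1=1
Step 7: prey: 42+12-2=52; pred: 1+0-0=1
Step 8: prey: 52+15-2=65; pred: 1+0-0=1
Max prey = 65 at step 8

Answer: 65 8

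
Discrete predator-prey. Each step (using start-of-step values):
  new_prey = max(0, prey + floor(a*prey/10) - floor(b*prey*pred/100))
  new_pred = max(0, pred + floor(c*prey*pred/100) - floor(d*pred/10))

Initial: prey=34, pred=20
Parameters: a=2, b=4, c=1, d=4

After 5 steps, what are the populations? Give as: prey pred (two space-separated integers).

Answer: 3 3

Derivation:
Step 1: prey: 34+6-27=13; pred: 20+6-8=18
Step 2: prey: 13+2-9=6; pred: 18+2-7=13
Step 3: prey: 6+1-3=4; pred: 13+0-5=8
Step 4: prey: 4+0-1=3; pred: 8+0-3=5
Step 5: prey: 3+0-0=3; pred: 5+0-2=3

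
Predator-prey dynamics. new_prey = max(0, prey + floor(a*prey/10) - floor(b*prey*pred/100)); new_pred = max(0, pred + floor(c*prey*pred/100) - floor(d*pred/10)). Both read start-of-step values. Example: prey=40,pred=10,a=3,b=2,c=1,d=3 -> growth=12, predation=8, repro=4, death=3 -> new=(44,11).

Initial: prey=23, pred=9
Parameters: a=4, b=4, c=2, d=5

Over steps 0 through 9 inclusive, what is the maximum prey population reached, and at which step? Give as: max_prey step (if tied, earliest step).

Step 1: prey: 23+9-8=24; pred: 9+4-4=9
Step 2: prey: 24+9-8=25; pred: 9+4-4=9
Step 3: prey: 25+10-9=26; pred: 9+4-4=9
Step 4: prey: 26+10-9=27; pred: 9+4-4=9
Step 5: prey: 27+10-9=28; pred: 9+4-4=9
Step 6: prey: 28+11-10=29; pred: 9+5-4=10
Step 7: prey: 29+11-11=29; pred: 10+5-5=10
Step 8: prey: 29+11-11=29; pred: 10+5-5=10
Step 9: prey: 29+11-11=29; pred: 10+5-5=10
Max prey = 29 at step 6

Answer: 29 6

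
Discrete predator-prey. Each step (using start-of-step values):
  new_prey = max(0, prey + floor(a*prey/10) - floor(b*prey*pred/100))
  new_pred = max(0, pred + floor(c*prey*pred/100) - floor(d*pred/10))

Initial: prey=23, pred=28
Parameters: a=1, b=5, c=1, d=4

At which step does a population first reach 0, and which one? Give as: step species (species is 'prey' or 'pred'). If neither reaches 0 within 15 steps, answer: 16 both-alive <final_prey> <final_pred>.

Step 1: prey: 23+2-32=0; pred: 28+6-11=23
First extinction: prey at step 1

Answer: 1 prey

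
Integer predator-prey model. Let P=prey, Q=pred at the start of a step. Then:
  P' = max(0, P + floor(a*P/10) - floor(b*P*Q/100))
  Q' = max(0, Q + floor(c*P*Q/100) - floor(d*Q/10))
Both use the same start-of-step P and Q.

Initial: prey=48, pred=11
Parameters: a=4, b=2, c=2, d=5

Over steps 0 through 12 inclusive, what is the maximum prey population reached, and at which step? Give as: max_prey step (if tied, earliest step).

Step 1: prey: 48+19-10=57; pred: 11+10-5=16
Step 2: prey: 57+22-18=61; pred: 16+18-8=26
Step 3: prey: 61+24-31=54; pred: 26+31-13=44
Step 4: prey: 54+21-47=28; pred: 44+47-22=69
Step 5: prey: 28+11-38=1; pred: 69+38-34=73
Step 6: prey: 1+0-1=0; pred: 73+1-36=38
Step 7: prey: 0+0-0=0; pred: 38+0-19=19
Step 8: prey: 0+0-0=0; pred: 19+0-9=10
Step 9: prey: 0+0-0=0; pred: 10+0-5=5
Step 10: prey: 0+0-0=0; pred: 5+0-2=3
Step 11: prey: 0+0-0=0; pred: 3+0-1=2
Step 12: prey: 0+0-0=0; pred: 2+0-1=1
Max prey = 61 at step 2

Answer: 61 2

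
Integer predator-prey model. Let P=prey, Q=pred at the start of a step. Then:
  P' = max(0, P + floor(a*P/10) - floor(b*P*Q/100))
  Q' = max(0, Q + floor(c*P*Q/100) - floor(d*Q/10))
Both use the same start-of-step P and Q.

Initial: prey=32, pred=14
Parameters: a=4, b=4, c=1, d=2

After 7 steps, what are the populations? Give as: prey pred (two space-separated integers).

Step 1: prey: 32+12-17=27; pred: 14+4-2=16
Step 2: prey: 27+10-17=20; pred: 16+4-3=17
Step 3: prey: 20+8-13=15; pred: 17+3-3=17
Step 4: prey: 15+6-10=11; pred: 17+2-3=16
Step 5: prey: 11+4-7=8; pred: 16+1-3=14
Step 6: prey: 8+3-4=7; pred: 14+1-2=13
Step 7: prey: 7+2-3=6; pred: 13+0-2=11

Answer: 6 11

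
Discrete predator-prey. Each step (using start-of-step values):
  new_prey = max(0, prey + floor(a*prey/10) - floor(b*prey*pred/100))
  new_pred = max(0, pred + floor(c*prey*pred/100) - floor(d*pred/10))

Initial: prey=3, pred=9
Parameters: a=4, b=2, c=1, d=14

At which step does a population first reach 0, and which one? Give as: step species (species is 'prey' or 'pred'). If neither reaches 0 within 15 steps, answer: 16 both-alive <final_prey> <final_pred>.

Step 1: prey: 3+1-0=4; pred: 9+0-12=0
First extinction: pred at step 1

Answer: 1 pred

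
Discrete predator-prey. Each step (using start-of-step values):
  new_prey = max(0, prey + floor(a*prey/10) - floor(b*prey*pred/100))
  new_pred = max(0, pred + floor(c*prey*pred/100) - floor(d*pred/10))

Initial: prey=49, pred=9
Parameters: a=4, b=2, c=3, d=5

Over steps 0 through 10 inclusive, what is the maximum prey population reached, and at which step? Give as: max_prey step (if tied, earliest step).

Step 1: prey: 49+19-8=60; pred: 9+13-4=18
Step 2: prey: 60+24-21=63; pred: 18+32-9=41
Step 3: prey: 63+25-51=37; pred: 41+77-20=98
Step 4: prey: 37+14-72=0; pred: 98+108-49=157
Step 5: prey: 0+0-0=0; pred: 157+0-78=79
Step 6: prey: 0+0-0=0; pred: 79+0-39=40
Step 7: prey: 0+0-0=0; pred: 40+0-20=20
Step 8: prey: 0+0-0=0; pred: 20+0-10=10
Step 9: prey: 0+0-0=0; pred: 10+0-5=5
Step 10: prey: 0+0-0=0; pred: 5+0-2=3
Max prey = 63 at step 2

Answer: 63 2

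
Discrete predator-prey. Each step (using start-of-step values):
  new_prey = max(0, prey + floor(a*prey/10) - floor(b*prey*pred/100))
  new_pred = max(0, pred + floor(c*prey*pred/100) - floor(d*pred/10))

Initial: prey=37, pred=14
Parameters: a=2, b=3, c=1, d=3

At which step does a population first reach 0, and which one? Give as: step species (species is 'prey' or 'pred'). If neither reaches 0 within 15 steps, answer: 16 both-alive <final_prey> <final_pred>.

Step 1: prey: 37+7-15=29; pred: 14+5-4=15
Step 2: prey: 29+5-13=21; pred: 15+4-4=15
Step 3: prey: 21+4-9=16; pred: 15+3-4=14
Step 4: prey: 16+3-6=13; pred: 14+2-4=12
Step 5: prey: 13+2-4=11; pred: 12+1-3=10
Step 6: prey: 11+2-3=10; pred: 10+1-3=8
Step 7: prey: 10+2-2=10; pred: 8+0-2=6
Step 8: prey: 10+2-1=11; pred: 6+0-1=5
Step 9: prey: 11+2-1=12; pred: 5+0-1=4
Step 10: prey: 12+2-1=13; pred: 4+0-1=3
Step 11: prey: 13+2-1=14; pred: 3+0-0=3
Step 12: prey: 14+2-1=15; pred: 3+0-0=3
Step 13: prey: 15+3-1=17; pred: 3+0-0=3
Step 14: prey: 17+3-1=19; pred: 3+0-0=3
Step 15: prey: 19+3-1=21; pred: 3+0-0=3
No extinction within 15 steps

Answer: 16 both-alive 21 3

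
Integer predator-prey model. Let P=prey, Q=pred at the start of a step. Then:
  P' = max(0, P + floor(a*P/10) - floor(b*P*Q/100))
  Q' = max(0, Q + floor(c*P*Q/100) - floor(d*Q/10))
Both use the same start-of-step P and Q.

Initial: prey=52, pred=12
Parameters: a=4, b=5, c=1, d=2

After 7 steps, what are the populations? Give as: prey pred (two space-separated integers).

Step 1: prey: 52+20-31=41; pred: 12+6-2=16
Step 2: prey: 41+16-32=25; pred: 16+6-3=19
Step 3: prey: 25+10-23=12; pred: 19+4-3=20
Step 4: prey: 12+4-12=4; pred: 20+2-4=18
Step 5: prey: 4+1-3=2; pred: 18+0-3=15
Step 6: prey: 2+0-1=1; pred: 15+0-3=12
Step 7: prey: 1+0-0=1; pred: 12+0-2=10

Answer: 1 10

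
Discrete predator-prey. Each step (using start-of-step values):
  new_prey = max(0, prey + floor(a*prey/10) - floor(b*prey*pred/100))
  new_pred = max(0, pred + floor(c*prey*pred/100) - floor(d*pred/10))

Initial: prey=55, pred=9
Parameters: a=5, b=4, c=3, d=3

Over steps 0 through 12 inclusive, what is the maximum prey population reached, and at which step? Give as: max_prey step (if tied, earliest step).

Step 1: prey: 55+27-19=63; pred: 9+14-2=21
Step 2: prey: 63+31-52=42; pred: 21+39-6=54
Step 3: prey: 42+21-90=0; pred: 54+68-16=106
Step 4: prey: 0+0-0=0; pred: 106+0-31=75
Step 5: prey: 0+0-0=0; pred: 75+0-22=53
Step 6: prey: 0+0-0=0; pred: 53+0-15=38
Step 7: prey: 0+0-0=0; pred: 38+0-11=27
Step 8: prey: 0+0-0=0; pred: 27+0-8=19
Step 9: prey: 0+0-0=0; pred: 19+0-5=14
Step 10: prey: 0+0-0=0; pred: 14+0-4=10
Step 11: prey: 0+0-0=0; pred: 10+0-3=7
Step 12: prey: 0+0-0=0; pred: 7+0-2=5
Max prey = 63 at step 1

Answer: 63 1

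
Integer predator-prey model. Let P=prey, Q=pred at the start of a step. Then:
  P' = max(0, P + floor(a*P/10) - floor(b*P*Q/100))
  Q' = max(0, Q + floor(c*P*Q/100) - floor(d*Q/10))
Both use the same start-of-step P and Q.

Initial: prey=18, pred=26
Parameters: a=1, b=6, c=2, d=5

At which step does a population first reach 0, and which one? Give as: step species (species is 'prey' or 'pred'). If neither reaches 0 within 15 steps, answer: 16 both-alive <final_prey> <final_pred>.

Answer: 1 prey

Derivation:
Step 1: prey: 18+1-28=0; pred: 26+9-13=22
First extinction: prey at step 1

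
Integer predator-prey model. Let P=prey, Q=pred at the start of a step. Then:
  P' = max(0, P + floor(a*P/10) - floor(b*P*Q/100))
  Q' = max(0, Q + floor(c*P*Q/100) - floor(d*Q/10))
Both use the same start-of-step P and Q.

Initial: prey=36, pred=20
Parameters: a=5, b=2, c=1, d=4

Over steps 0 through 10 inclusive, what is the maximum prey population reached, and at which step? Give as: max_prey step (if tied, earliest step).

Step 1: prey: 36+18-14=40; pred: 20+7-8=19
Step 2: prey: 40+20-15=45; pred: 19+7-7=19
Step 3: prey: 45+22-17=50; pred: 19+8-7=20
Step 4: prey: 50+25-20=55; pred: 20+10-8=22
Step 5: prey: 55+27-24=58; pred: 22+12-8=26
Step 6: prey: 58+29-30=57; pred: 26+15-10=31
Step 7: prey: 57+28-35=50; pred: 31+17-12=36
Step 8: prey: 50+25-36=39; pred: 36+18-14=40
Step 9: prey: 39+19-31=27; pred: 40+15-16=39
Step 10: prey: 27+13-21=19; pred: 39+10-15=34
Max prey = 58 at step 5

Answer: 58 5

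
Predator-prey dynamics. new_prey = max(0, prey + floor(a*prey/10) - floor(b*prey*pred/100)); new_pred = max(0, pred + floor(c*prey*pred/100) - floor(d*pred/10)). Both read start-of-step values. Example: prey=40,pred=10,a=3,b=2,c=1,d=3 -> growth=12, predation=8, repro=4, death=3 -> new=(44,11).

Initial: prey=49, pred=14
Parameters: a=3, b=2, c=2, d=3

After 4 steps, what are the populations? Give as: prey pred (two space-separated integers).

Step 1: prey: 49+14-13=50; pred: 14+13-4=23
Step 2: prey: 50+15-23=42; pred: 23+23-6=40
Step 3: prey: 42+12-33=21; pred: 40+33-12=61
Step 4: prey: 21+6-25=2; pred: 61+25-18=68

Answer: 2 68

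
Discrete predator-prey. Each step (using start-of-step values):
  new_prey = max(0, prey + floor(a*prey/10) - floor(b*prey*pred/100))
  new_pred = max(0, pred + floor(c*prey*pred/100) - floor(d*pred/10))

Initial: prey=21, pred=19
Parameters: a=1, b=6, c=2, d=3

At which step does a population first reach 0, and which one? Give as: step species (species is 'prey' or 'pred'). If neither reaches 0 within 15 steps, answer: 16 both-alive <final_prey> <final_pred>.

Answer: 1 prey

Derivation:
Step 1: prey: 21+2-23=0; pred: 19+7-5=21
First extinction: prey at step 1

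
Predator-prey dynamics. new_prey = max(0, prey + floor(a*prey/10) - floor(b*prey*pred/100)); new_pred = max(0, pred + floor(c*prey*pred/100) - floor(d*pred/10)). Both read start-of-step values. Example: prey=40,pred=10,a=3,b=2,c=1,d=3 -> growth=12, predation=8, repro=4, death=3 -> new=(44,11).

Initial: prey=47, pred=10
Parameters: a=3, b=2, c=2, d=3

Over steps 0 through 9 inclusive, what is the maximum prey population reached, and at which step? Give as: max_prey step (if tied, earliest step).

Answer: 52 1

Derivation:
Step 1: prey: 47+14-9=52; pred: 10+9-3=16
Step 2: prey: 52+15-16=51; pred: 16+16-4=28
Step 3: prey: 51+15-28=38; pred: 28+28-8=48
Step 4: prey: 38+11-36=13; pred: 48+36-14=70
Step 5: prey: 13+3-18=0; pred: 70+18-21=67
Step 6: prey: 0+0-0=0; pred: 67+0-20=47
Step 7: prey: 0+0-0=0; pred: 47+0-14=33
Step 8: prey: 0+0-0=0; pred: 33+0-9=24
Step 9: prey: 0+0-0=0; pred: 24+0-7=17
Max prey = 52 at step 1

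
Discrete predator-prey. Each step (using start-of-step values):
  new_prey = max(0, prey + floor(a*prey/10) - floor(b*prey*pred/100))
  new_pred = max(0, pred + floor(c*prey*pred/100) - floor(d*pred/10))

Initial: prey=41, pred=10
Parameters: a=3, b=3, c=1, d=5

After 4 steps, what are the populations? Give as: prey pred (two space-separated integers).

Answer: 48 7

Derivation:
Step 1: prey: 41+12-12=41; pred: 10+4-5=9
Step 2: prey: 41+12-11=42; pred: 9+3-4=8
Step 3: prey: 42+12-10=44; pred: 8+3-4=7
Step 4: prey: 44+13-9=48; pred: 7+3-3=7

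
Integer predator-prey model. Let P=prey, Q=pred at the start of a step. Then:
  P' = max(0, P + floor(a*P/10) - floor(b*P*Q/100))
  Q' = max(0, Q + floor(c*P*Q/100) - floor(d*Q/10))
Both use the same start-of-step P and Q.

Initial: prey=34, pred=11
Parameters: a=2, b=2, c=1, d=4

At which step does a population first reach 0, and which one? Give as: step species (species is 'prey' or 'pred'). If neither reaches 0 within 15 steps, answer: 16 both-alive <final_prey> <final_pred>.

Answer: 16 both-alive 53 12

Derivation:
Step 1: prey: 34+6-7=33; pred: 11+3-4=10
Step 2: prey: 33+6-6=33; pred: 10+3-4=9
Step 3: prey: 33+6-5=34; pred: 9+2-3=8
Step 4: prey: 34+6-5=35; pred: 8+2-3=7
Step 5: prey: 35+7-4=38; pred: 7+2-2=7
Step 6: prey: 38+7-5=40; pred: 7+2-2=7
Step 7: prey: 40+8-5=43; pred: 7+2-2=7
Step 8: prey: 43+8-6=45; pred: 7+3-2=8
Step 9: prey: 45+9-7=47; pred: 8+3-3=8
Step 10: prey: 47+9-7=49; pred: 8+3-3=8
Step 11: prey: 49+9-7=51; pred: 8+3-3=8
Step 12: prey: 51+10-8=53; pred: 8+4-3=9
Step 13: prey: 53+10-9=54; pred: 9+4-3=10
Step 14: prey: 54+10-10=54; pred: 10+5-4=11
Step 15: prey: 54+10-11=53; pred: 11+5-4=12
No extinction within 15 steps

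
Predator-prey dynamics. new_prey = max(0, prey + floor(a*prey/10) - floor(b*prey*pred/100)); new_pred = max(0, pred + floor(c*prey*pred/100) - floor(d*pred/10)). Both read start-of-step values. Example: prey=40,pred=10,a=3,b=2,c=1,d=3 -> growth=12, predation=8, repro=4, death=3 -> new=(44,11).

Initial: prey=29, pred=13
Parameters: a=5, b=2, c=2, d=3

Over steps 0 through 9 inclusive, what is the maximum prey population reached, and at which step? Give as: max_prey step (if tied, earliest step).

Answer: 43 3

Derivation:
Step 1: prey: 29+14-7=36; pred: 13+7-3=17
Step 2: prey: 36+18-12=42; pred: 17+12-5=24
Step 3: prey: 42+21-20=43; pred: 24+20-7=37
Step 4: prey: 43+21-31=33; pred: 37+31-11=57
Step 5: prey: 33+16-37=12; pred: 57+37-17=77
Step 6: prey: 12+6-18=0; pred: 77+18-23=72
Step 7: prey: 0+0-0=0; pred: 72+0-21=51
Step 8: prey: 0+0-0=0; pred: 51+0-15=36
Step 9: prey: 0+0-0=0; pred: 36+0-10=26
Max prey = 43 at step 3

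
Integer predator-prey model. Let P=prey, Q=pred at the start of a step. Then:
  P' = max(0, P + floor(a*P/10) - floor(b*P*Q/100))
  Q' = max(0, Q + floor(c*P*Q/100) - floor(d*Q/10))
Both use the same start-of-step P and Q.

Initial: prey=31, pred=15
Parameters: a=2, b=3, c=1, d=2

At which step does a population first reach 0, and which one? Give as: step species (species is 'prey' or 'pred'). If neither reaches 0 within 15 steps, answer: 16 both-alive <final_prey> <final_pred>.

Answer: 16 both-alive 9 4

Derivation:
Step 1: prey: 31+6-13=24; pred: 15+4-3=16
Step 2: prey: 24+4-11=17; pred: 16+3-3=16
Step 3: prey: 17+3-8=12; pred: 16+2-3=15
Step 4: prey: 12+2-5=9; pred: 15+1-3=13
Step 5: prey: 9+1-3=7; pred: 13+1-2=12
Step 6: prey: 7+1-2=6; pred: 12+0-2=10
Step 7: prey: 6+1-1=6; pred: 10+0-2=8
Step 8: prey: 6+1-1=6; pred: 8+0-1=7
Step 9: prey: 6+1-1=6; pred: 7+0-1=6
Step 10: prey: 6+1-1=6; pred: 6+0-1=5
Step 11: prey: 6+1-0=7; pred: 5+0-1=4
Step 12: prey: 7+1-0=8; pred: 4+0-0=4
Step 13: prey: 8+1-0=9; pred: 4+0-0=4
Step 14: prey: 9+1-1=9; pred: 4+0-0=4
Steps 15-15: state stable at prey=9, pred=4 (no change)
No extinction within 15 steps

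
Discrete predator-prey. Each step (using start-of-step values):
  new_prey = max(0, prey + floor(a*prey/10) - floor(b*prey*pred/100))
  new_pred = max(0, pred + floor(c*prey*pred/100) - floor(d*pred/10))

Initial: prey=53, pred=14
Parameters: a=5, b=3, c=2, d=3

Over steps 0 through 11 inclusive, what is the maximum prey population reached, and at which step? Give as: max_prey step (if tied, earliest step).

Step 1: prey: 53+26-22=57; pred: 14+14-4=24
Step 2: prey: 57+28-41=44; pred: 24+27-7=44
Step 3: prey: 44+22-58=8; pred: 44+38-13=69
Step 4: prey: 8+4-16=0; pred: 69+11-20=60
Step 5: prey: 0+0-0=0; pred: 60+0-18=42
Step 6: prey: 0+0-0=0; pred: 42+0-12=30
Step 7: prey: 0+0-0=0; pred: 30+0-9=21
Step 8: prey: 0+0-0=0; pred: 21+0-6=15
Step 9: prey: 0+0-0=0; pred: 15+0-4=11
Step 10: prey: 0+0-0=0; pred: 11+0-3=8
Step 11: prey: 0+0-0=0; pred: 8+0-2=6
Max prey = 57 at step 1

Answer: 57 1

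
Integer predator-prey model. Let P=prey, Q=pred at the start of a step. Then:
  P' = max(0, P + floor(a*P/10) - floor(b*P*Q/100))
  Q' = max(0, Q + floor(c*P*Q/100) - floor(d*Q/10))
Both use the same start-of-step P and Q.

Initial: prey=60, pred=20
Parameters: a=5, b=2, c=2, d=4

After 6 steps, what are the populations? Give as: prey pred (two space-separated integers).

Answer: 0 30

Derivation:
Step 1: prey: 60+30-24=66; pred: 20+24-8=36
Step 2: prey: 66+33-47=52; pred: 36+47-14=69
Step 3: prey: 52+26-71=7; pred: 69+71-27=113
Step 4: prey: 7+3-15=0; pred: 113+15-45=83
Step 5: prey: 0+0-0=0; pred: 83+0-33=50
Step 6: prey: 0+0-0=0; pred: 50+0-20=30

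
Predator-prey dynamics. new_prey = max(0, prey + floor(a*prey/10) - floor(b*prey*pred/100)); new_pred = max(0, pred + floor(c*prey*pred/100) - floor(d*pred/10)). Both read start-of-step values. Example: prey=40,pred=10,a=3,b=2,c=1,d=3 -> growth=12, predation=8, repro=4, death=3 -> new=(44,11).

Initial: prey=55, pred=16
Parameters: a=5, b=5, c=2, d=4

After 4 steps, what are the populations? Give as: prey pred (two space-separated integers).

Answer: 0 17

Derivation:
Step 1: prey: 55+27-44=38; pred: 16+17-6=27
Step 2: prey: 38+19-51=6; pred: 27+20-10=37
Step 3: prey: 6+3-11=0; pred: 37+4-14=27
Step 4: prey: 0+0-0=0; pred: 27+0-10=17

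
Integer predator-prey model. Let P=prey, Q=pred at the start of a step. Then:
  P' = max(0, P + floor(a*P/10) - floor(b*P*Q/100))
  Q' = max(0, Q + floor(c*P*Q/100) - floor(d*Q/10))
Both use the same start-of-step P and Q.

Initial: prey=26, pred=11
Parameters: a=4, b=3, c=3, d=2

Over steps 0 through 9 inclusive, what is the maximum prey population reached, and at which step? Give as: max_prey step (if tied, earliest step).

Answer: 28 1

Derivation:
Step 1: prey: 26+10-8=28; pred: 11+8-2=17
Step 2: prey: 28+11-14=25; pred: 17+14-3=28
Step 3: prey: 25+10-21=14; pred: 28+21-5=44
Step 4: prey: 14+5-18=1; pred: 44+18-8=54
Step 5: prey: 1+0-1=0; pred: 54+1-10=45
Step 6: prey: 0+0-0=0; pred: 45+0-9=36
Step 7: prey: 0+0-0=0; pred: 36+0-7=29
Step 8: prey: 0+0-0=0; pred: 29+0-5=24
Step 9: prey: 0+0-0=0; pred: 24+0-4=20
Max prey = 28 at step 1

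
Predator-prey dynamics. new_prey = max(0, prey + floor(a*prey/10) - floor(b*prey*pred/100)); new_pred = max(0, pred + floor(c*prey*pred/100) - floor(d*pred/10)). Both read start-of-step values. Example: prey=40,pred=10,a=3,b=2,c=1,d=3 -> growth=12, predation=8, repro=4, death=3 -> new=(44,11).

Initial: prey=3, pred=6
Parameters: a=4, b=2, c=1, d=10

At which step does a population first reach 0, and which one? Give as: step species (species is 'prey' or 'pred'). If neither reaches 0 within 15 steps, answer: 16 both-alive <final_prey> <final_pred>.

Answer: 1 pred

Derivation:
Step 1: prey: 3+1-0=4; pred: 6+0-6=0
First extinction: pred at step 1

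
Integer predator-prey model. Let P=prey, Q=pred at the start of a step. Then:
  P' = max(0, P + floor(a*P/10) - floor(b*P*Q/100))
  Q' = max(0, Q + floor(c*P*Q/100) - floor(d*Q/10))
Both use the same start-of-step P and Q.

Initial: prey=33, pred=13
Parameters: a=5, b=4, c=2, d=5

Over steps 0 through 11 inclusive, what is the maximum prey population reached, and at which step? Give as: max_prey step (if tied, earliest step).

Step 1: prey: 33+16-17=32; pred: 13+8-6=15
Step 2: prey: 32+16-19=29; pred: 15+9-7=17
Step 3: prey: 29+14-19=24; pred: 17+9-8=18
Step 4: prey: 24+12-17=19; pred: 18+8-9=17
Step 5: prey: 19+9-12=16; pred: 17+6-8=15
Step 6: prey: 16+8-9=15; pred: 15+4-7=12
Step 7: prey: 15+7-7=15; pred: 12+3-6=9
Step 8: prey: 15+7-5=17; pred: 9+2-4=7
Step 9: prey: 17+8-4=21; pred: 7+2-3=6
Step 10: prey: 21+10-5=26; pred: 6+2-3=5
Step 11: prey: 26+13-5=34; pred: 5+2-2=5
Max prey = 34 at step 11

Answer: 34 11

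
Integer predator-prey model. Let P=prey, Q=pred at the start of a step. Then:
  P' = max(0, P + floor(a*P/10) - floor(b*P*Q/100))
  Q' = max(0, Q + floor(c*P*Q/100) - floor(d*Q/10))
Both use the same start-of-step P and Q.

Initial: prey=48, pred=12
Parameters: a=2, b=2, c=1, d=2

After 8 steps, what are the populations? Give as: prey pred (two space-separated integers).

Answer: 6 21

Derivation:
Step 1: prey: 48+9-11=46; pred: 12+5-2=15
Step 2: prey: 46+9-13=42; pred: 15+6-3=18
Step 3: prey: 42+8-15=35; pred: 18+7-3=22
Step 4: prey: 35+7-15=27; pred: 22+7-4=25
Step 5: prey: 27+5-13=19; pred: 25+6-5=26
Step 6: prey: 19+3-9=13; pred: 26+4-5=25
Step 7: prey: 13+2-6=9; pred: 25+3-5=23
Step 8: prey: 9+1-4=6; pred: 23+2-4=21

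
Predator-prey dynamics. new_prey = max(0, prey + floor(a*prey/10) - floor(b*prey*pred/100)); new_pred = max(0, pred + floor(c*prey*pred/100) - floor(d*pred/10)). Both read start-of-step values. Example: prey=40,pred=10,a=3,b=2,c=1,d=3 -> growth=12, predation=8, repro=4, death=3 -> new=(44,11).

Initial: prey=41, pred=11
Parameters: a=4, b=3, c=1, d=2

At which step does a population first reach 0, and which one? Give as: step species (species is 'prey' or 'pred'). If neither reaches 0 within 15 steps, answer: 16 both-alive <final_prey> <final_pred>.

Step 1: prey: 41+16-13=44; pred: 11+4-2=13
Step 2: prey: 44+17-17=44; pred: 13+5-2=16
Step 3: prey: 44+17-21=40; pred: 16+7-3=20
Step 4: prey: 40+16-24=32; pred: 20+8-4=24
Step 5: prey: 32+12-23=21; pred: 24+7-4=27
Step 6: prey: 21+8-17=12; pred: 27+5-5=27
Step 7: prey: 12+4-9=7; pred: 27+3-5=25
Step 8: prey: 7+2-5=4; pred: 25+1-5=21
Step 9: prey: 4+1-2=3; pred: 21+0-4=17
Step 10: prey: 3+1-1=3; pred: 17+0-3=14
Step 11: prey: 3+1-1=3; pred: 14+0-2=12
Step 12: prey: 3+1-1=3; pred: 12+0-2=10
Step 13: prey: 3+1-0=4; pred: 10+0-2=8
Step 14: prey: 4+1-0=5; pred: 8+0-1=7
Step 15: prey: 5+2-1=6; pred: 7+0-1=6
No extinction within 15 steps

Answer: 16 both-alive 6 6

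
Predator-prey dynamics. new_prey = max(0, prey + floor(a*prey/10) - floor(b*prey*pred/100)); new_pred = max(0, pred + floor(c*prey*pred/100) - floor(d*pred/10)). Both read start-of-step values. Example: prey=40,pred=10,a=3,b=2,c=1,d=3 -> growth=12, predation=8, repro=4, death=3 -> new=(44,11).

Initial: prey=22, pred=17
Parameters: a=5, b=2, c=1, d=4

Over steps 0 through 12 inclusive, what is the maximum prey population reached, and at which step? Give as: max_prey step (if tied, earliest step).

Answer: 104 8

Derivation:
Step 1: prey: 22+11-7=26; pred: 17+3-6=14
Step 2: prey: 26+13-7=32; pred: 14+3-5=12
Step 3: prey: 32+16-7=41; pred: 12+3-4=11
Step 4: prey: 41+20-9=52; pred: 11+4-4=11
Step 5: prey: 52+26-11=67; pred: 11+5-4=12
Step 6: prey: 67+33-16=84; pred: 12+8-4=16
Step 7: prey: 84+42-26=100; pred: 16+13-6=23
Step 8: prey: 100+50-46=104; pred: 23+23-9=37
Step 9: prey: 104+52-76=80; pred: 37+38-14=61
Step 10: prey: 80+40-97=23; pred: 61+48-24=85
Step 11: prey: 23+11-39=0; pred: 85+19-34=70
Step 12: prey: 0+0-0=0; pred: 70+0-28=42
Max prey = 104 at step 8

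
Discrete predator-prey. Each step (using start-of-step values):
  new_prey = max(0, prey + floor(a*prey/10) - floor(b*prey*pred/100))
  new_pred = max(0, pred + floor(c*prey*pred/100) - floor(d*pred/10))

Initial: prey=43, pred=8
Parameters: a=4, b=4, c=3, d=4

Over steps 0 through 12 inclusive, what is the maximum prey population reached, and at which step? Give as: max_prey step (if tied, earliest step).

Step 1: prey: 43+17-13=47; pred: 8+10-3=15
Step 2: prey: 47+18-28=37; pred: 15+21-6=30
Step 3: prey: 37+14-44=7; pred: 30+33-12=51
Step 4: prey: 7+2-14=0; pred: 51+10-20=41
Step 5: prey: 0+0-0=0; pred: 41+0-16=25
Step 6: prey: 0+0-0=0; pred: 25+0-10=15
Step 7: prey: 0+0-0=0; pred: 15+0-6=9
Step 8: prey: 0+0-0=0; pred: 9+0-3=6
Step 9: prey: 0+0-0=0; pred: 6+0-2=4
Step 10: prey: 0+0-0=0; pred: 4+0-1=3
Step 11: prey: 0+0-0=0; pred: 3+0-1=2
Step 12: prey: 0+0-0=0; pred: 2+0-0=2
Max prey = 47 at step 1

Answer: 47 1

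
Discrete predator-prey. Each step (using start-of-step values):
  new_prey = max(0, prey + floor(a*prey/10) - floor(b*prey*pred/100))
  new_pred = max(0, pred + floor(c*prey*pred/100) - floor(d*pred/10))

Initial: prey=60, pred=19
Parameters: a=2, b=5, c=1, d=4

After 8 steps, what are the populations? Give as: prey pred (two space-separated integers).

Step 1: prey: 60+12-57=15; pred: 19+11-7=23
Step 2: prey: 15+3-17=1; pred: 23+3-9=17
Step 3: prey: 1+0-0=1; pred: 17+0-6=11
Step 4: prey: 1+0-0=1; pred: 11+0-4=7
Step 5: prey: 1+0-0=1; pred: 7+0-2=5
Step 6: prey: 1+0-0=1; pred: 5+0-2=3
Step 7: prey: 1+0-0=1; pred: 3+0-1=2
Step 8: prey: 1+0-0=1; pred: 2+0-0=2

Answer: 1 2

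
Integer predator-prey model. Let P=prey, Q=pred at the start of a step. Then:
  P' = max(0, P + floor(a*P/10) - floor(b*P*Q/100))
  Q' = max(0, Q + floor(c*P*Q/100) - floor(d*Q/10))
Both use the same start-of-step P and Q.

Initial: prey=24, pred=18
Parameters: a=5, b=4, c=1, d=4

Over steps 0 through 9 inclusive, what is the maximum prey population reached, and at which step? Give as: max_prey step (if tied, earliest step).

Step 1: prey: 24+12-17=19; pred: 18+4-7=15
Step 2: prey: 19+9-11=17; pred: 15+2-6=11
Step 3: prey: 17+8-7=18; pred: 11+1-4=8
Step 4: prey: 18+9-5=22; pred: 8+1-3=6
Step 5: prey: 22+11-5=28; pred: 6+1-2=5
Step 6: prey: 28+14-5=37; pred: 5+1-2=4
Step 7: prey: 37+18-5=50; pred: 4+1-1=4
Step 8: prey: 50+25-8=67; pred: 4+2-1=5
Step 9: prey: 67+33-13=87; pred: 5+3-2=6
Max prey = 87 at step 9

Answer: 87 9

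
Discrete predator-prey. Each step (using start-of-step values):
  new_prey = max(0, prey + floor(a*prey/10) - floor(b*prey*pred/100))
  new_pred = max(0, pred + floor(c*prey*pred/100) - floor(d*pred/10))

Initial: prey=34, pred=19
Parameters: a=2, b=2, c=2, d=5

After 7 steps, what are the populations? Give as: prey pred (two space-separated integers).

Step 1: prey: 34+6-12=28; pred: 19+12-9=22
Step 2: prey: 28+5-12=21; pred: 22+12-11=23
Step 3: prey: 21+4-9=16; pred: 23+9-11=21
Step 4: prey: 16+3-6=13; pred: 21+6-10=17
Step 5: prey: 13+2-4=11; pred: 17+4-8=13
Step 6: prey: 11+2-2=11; pred: 13+2-6=9
Step 7: prey: 11+2-1=12; pred: 9+1-4=6

Answer: 12 6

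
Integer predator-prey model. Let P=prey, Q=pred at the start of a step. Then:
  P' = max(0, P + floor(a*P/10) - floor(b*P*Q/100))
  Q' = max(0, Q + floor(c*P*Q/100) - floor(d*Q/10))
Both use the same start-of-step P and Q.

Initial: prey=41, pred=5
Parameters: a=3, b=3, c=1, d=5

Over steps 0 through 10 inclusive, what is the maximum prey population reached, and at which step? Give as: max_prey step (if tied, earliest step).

Step 1: prey: 41+12-6=47; pred: 5+2-2=5
Step 2: prey: 47+14-7=54; pred: 5+2-2=5
Step 3: prey: 54+16-8=62; pred: 5+2-2=5
Step 4: prey: 62+18-9=71; pred: 5+3-2=6
Step 5: prey: 71+21-12=80; pred: 6+4-3=7
Step 6: prey: 80+24-16=88; pred: 7+5-3=9
Step 7: prey: 88+26-23=91; pred: 9+7-4=12
Step 8: prey: 91+27-32=86; pred: 12+10-6=16
Step 9: prey: 86+25-41=70; pred: 16+13-8=21
Step 10: prey: 70+21-44=47; pred: 21+14-10=25
Max prey = 91 at step 7

Answer: 91 7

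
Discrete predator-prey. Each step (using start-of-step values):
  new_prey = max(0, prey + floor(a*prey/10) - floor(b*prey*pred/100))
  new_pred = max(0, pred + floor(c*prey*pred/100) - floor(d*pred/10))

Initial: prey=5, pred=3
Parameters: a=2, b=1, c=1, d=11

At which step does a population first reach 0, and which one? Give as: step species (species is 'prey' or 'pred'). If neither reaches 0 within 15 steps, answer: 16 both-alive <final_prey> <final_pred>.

Answer: 1 pred

Derivation:
Step 1: prey: 5+1-0=6; pred: 3+0-3=0
First extinction: pred at step 1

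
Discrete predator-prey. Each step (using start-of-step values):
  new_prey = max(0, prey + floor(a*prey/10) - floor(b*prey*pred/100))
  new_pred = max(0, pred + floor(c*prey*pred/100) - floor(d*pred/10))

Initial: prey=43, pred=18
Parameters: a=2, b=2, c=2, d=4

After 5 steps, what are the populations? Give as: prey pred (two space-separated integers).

Answer: 4 23

Derivation:
Step 1: prey: 43+8-15=36; pred: 18+15-7=26
Step 2: prey: 36+7-18=25; pred: 26+18-10=34
Step 3: prey: 25+5-17=13; pred: 34+17-13=38
Step 4: prey: 13+2-9=6; pred: 38+9-15=32
Step 5: prey: 6+1-3=4; pred: 32+3-12=23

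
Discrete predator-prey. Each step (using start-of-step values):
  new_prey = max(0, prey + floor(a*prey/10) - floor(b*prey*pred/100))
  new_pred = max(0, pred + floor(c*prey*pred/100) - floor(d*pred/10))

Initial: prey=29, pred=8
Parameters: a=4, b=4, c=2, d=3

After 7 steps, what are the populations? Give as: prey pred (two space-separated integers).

Step 1: prey: 29+11-9=31; pred: 8+4-2=10
Step 2: prey: 31+12-12=31; pred: 10+6-3=13
Step 3: prey: 31+12-16=27; pred: 13+8-3=18
Step 4: prey: 27+10-19=18; pred: 18+9-5=22
Step 5: prey: 18+7-15=10; pred: 22+7-6=23
Step 6: prey: 10+4-9=5; pred: 23+4-6=21
Step 7: prey: 5+2-4=3; pred: 21+2-6=17

Answer: 3 17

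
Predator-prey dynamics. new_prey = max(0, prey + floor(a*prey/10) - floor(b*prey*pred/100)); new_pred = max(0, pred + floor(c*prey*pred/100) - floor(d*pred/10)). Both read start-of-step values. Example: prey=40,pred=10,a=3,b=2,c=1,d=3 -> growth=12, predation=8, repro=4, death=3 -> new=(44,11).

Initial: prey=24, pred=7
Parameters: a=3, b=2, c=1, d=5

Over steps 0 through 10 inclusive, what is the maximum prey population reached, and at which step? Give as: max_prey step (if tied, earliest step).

Answer: 159 10

Derivation:
Step 1: prey: 24+7-3=28; pred: 7+1-3=5
Step 2: prey: 28+8-2=34; pred: 5+1-2=4
Step 3: prey: 34+10-2=42; pred: 4+1-2=3
Step 4: prey: 42+12-2=52; pred: 3+1-1=3
Step 5: prey: 52+15-3=64; pred: 3+1-1=3
Step 6: prey: 64+19-3=80; pred: 3+1-1=3
Step 7: prey: 80+24-4=100; pred: 3+2-1=4
Step 8: prey: 100+30-8=122; pred: 4+4-2=6
Step 9: prey: 122+36-14=144; pred: 6+7-3=10
Step 10: prey: 144+43-28=159; pred: 10+14-5=19
Max prey = 159 at step 10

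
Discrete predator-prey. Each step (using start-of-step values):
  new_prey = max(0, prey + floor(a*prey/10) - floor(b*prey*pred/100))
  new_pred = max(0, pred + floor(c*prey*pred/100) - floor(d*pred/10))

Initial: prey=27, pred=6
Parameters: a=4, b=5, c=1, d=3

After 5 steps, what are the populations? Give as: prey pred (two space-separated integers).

Answer: 41 7

Derivation:
Step 1: prey: 27+10-8=29; pred: 6+1-1=6
Step 2: prey: 29+11-8=32; pred: 6+1-1=6
Step 3: prey: 32+12-9=35; pred: 6+1-1=6
Step 4: prey: 35+14-10=39; pred: 6+2-1=7
Step 5: prey: 39+15-13=41; pred: 7+2-2=7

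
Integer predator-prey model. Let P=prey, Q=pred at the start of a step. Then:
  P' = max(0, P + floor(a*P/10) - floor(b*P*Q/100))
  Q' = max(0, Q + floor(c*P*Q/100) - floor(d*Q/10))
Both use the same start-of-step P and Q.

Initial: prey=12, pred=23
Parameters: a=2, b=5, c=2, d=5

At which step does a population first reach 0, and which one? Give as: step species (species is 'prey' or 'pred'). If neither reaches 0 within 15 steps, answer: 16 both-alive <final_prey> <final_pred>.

Answer: 16 both-alive 1 1

Derivation:
Step 1: prey: 12+2-13=1; pred: 23+5-11=17
Step 2: prey: 1+0-0=1; pred: 17+0-8=9
Step 3: prey: 1+0-0=1; pred: 9+0-4=5
Step 4: prey: 1+0-0=1; pred: 5+0-2=3
Step 5: prey: 1+0-0=1; pred: 3+0-1=2
Step 6: prey: 1+0-0=1; pred: 2+0-1=1
Step 7: prey: 1+0-0=1; pred: 1+0-0=1
Steps 8-15: state stable at prey=1, pred=1 (no change)
No extinction within 15 steps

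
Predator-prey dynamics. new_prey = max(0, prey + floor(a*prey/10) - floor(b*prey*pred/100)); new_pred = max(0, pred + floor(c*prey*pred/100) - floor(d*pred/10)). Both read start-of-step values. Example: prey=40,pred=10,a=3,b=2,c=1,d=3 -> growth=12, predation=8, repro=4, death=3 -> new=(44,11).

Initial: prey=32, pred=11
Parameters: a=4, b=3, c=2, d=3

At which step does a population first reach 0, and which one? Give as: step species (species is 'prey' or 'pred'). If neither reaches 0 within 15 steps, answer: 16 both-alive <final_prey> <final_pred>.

Step 1: prey: 32+12-10=34; pred: 11+7-3=15
Step 2: prey: 34+13-15=32; pred: 15+10-4=21
Step 3: prey: 32+12-20=24; pred: 21+13-6=28
Step 4: prey: 24+9-20=13; pred: 28+13-8=33
Step 5: prey: 13+5-12=6; pred: 33+8-9=32
Step 6: prey: 6+2-5=3; pred: 32+3-9=26
Step 7: prey: 3+1-2=2; pred: 26+1-7=20
Step 8: prey: 2+0-1=1; pred: 20+0-6=14
Step 9: prey: 1+0-0=1; pred: 14+0-4=10
Step 10: prey: 1+0-0=1; pred: 10+0-3=7
Step 11: prey: 1+0-0=1; pred: 7+0-2=5
Step 12: prey: 1+0-0=1; pred: 5+0-1=4
Step 13: prey: 1+0-0=1; pred: 4+0-1=3
Step 14: prey: 1+0-0=1; pred: 3+0-0=3
Steps 15-15: state stable at prey=1, pred=3 (no change)
No extinction within 15 steps

Answer: 16 both-alive 1 3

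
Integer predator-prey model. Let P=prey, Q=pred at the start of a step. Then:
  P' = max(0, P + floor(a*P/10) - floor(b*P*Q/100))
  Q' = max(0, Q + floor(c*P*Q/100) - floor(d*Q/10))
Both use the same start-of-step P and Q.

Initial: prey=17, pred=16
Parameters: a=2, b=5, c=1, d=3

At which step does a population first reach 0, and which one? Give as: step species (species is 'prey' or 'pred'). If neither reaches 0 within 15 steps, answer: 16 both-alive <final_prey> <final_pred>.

Answer: 16 both-alive 2 3

Derivation:
Step 1: prey: 17+3-13=7; pred: 16+2-4=14
Step 2: prey: 7+1-4=4; pred: 14+0-4=10
Step 3: prey: 4+0-2=2; pred: 10+0-3=7
Step 4: prey: 2+0-0=2; pred: 7+0-2=5
Step 5: prey: 2+0-0=2; pred: 5+0-1=4
Step 6: prey: 2+0-0=2; pred: 4+0-1=3
Step 7: prey: 2+0-0=2; pred: 3+0-0=3
Steps 8-15: state stable at prey=2, pred=3 (no change)
No extinction within 15 steps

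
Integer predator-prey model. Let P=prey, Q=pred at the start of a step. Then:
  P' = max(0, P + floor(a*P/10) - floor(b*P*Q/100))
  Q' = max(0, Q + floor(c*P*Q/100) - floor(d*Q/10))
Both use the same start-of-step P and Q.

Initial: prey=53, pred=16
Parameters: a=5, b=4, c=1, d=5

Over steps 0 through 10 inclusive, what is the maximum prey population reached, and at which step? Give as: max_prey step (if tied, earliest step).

Step 1: prey: 53+26-33=46; pred: 16+8-8=16
Step 2: prey: 46+23-29=40; pred: 16+7-8=15
Step 3: prey: 40+20-24=36; pred: 15+6-7=14
Step 4: prey: 36+18-20=34; pred: 14+5-7=12
Step 5: prey: 34+17-16=35; pred: 12+4-6=10
Step 6: prey: 35+17-14=38; pred: 10+3-5=8
Step 7: prey: 38+19-12=45; pred: 8+3-4=7
Step 8: prey: 45+22-12=55; pred: 7+3-3=7
Step 9: prey: 55+27-15=67; pred: 7+3-3=7
Step 10: prey: 67+33-18=82; pred: 7+4-3=8
Max prey = 82 at step 10

Answer: 82 10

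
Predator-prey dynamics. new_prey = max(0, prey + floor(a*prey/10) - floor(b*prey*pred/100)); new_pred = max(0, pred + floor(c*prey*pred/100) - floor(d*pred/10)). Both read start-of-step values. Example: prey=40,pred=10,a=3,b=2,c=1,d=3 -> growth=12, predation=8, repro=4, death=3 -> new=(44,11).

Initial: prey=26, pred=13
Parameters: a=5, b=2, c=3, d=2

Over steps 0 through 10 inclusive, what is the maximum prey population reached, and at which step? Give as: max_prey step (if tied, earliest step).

Step 1: prey: 26+13-6=33; pred: 13+10-2=21
Step 2: prey: 33+16-13=36; pred: 21+20-4=37
Step 3: prey: 36+18-26=28; pred: 37+39-7=69
Step 4: prey: 28+14-38=4; pred: 69+57-13=113
Step 5: prey: 4+2-9=0; pred: 113+13-22=104
Step 6: prey: 0+0-0=0; pred: 104+0-20=84
Step 7: prey: 0+0-0=0; pred: 84+0-16=68
Step 8: prey: 0+0-0=0; pred: 68+0-13=55
Step 9: prey: 0+0-0=0; pred: 55+0-11=44
Step 10: prey: 0+0-0=0; pred: 44+0-8=36
Max prey = 36 at step 2

Answer: 36 2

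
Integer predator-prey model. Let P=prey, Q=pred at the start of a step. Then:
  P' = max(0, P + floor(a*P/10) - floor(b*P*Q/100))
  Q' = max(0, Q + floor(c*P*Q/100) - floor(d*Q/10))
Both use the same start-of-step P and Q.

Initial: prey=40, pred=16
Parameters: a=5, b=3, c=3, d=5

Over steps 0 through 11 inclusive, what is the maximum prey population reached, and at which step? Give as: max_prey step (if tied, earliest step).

Answer: 41 1

Derivation:
Step 1: prey: 40+20-19=41; pred: 16+19-8=27
Step 2: prey: 41+20-33=28; pred: 27+33-13=47
Step 3: prey: 28+14-39=3; pred: 47+39-23=63
Step 4: prey: 3+1-5=0; pred: 63+5-31=37
Step 5: prey: 0+0-0=0; pred: 37+0-18=19
Step 6: prey: 0+0-0=0; pred: 19+0-9=10
Step 7: prey: 0+0-0=0; pred: 10+0-5=5
Step 8: prey: 0+0-0=0; pred: 5+0-2=3
Step 9: prey: 0+0-0=0; pred: 3+0-1=2
Step 10: prey: 0+0-0=0; pred: 2+0-1=1
Step 11: prey: 0+0-0=0; pred: 1+0-0=1
Max prey = 41 at step 1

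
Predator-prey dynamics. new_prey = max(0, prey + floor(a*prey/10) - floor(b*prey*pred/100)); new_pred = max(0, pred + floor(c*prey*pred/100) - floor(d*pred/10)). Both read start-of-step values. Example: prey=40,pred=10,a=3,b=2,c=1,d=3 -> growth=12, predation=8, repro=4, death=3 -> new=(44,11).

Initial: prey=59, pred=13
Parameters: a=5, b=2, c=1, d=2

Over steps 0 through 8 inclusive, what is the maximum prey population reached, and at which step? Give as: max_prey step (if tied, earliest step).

Answer: 83 2

Derivation:
Step 1: prey: 59+29-15=73; pred: 13+7-2=18
Step 2: prey: 73+36-26=83; pred: 18+13-3=28
Step 3: prey: 83+41-46=78; pred: 28+23-5=46
Step 4: prey: 78+39-71=46; pred: 46+35-9=72
Step 5: prey: 46+23-66=3; pred: 72+33-14=91
Step 6: prey: 3+1-5=0; pred: 91+2-18=75
Step 7: prey: 0+0-0=0; pred: 75+0-15=60
Step 8: prey: 0+0-0=0; pred: 60+0-12=48
Max prey = 83 at step 2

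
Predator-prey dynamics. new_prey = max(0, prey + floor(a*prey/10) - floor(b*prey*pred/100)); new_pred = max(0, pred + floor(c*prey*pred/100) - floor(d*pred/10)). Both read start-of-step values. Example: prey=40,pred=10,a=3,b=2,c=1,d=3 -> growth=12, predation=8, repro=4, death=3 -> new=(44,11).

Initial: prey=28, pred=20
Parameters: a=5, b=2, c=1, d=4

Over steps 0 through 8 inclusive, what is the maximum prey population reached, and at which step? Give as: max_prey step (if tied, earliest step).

Answer: 82 7

Derivation:
Step 1: prey: 28+14-11=31; pred: 20+5-8=17
Step 2: prey: 31+15-10=36; pred: 17+5-6=16
Step 3: prey: 36+18-11=43; pred: 16+5-6=15
Step 4: prey: 43+21-12=52; pred: 15+6-6=15
Step 5: prey: 52+26-15=63; pred: 15+7-6=16
Step 6: prey: 63+31-20=74; pred: 16+10-6=20
Step 7: prey: 74+37-29=82; pred: 20+14-8=26
Step 8: prey: 82+41-42=81; pred: 26+21-10=37
Max prey = 82 at step 7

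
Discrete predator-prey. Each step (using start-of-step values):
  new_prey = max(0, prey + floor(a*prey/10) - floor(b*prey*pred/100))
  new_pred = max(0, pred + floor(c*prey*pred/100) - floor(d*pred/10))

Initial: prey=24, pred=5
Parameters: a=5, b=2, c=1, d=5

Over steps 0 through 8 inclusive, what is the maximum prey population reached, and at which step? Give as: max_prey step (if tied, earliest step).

Answer: 256 7

Derivation:
Step 1: prey: 24+12-2=34; pred: 5+1-2=4
Step 2: prey: 34+17-2=49; pred: 4+1-2=3
Step 3: prey: 49+24-2=71; pred: 3+1-1=3
Step 4: prey: 71+35-4=102; pred: 3+2-1=4
Step 5: prey: 102+51-8=145; pred: 4+4-2=6
Step 6: prey: 145+72-17=200; pred: 6+8-3=11
Step 7: prey: 200+100-44=256; pred: 11+22-5=28
Step 8: prey: 256+128-143=241; pred: 28+71-14=85
Max prey = 256 at step 7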